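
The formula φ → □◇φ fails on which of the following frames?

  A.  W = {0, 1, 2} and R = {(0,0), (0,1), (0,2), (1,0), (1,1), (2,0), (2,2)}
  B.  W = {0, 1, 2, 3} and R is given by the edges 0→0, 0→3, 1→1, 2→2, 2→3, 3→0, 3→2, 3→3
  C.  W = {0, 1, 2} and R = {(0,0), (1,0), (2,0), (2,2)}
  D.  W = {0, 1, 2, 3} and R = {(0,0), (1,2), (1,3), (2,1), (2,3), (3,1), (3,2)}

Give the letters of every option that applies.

The schema φ → □◇φ is axiom B; it is valid on a frame iff R is symmetric.
(A) R is symmetric (every R-edge is matched by its reverse), so the schema is valid here.
(B) R is symmetric (every R-edge is matched by its reverse), so the schema is valid here.
(C) R is not symmetric (1 R 0 but not 0 R 1), so the schema fails here.
(D) R is symmetric (every R-edge is matched by its reverse), so the schema is valid here.

C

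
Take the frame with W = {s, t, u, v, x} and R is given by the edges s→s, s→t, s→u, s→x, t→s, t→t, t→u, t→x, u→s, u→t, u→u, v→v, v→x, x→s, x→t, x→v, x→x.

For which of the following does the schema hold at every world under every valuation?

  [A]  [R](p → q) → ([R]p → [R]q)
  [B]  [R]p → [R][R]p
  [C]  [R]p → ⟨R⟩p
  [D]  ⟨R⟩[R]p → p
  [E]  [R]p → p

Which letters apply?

A, C, D, E

R is reflexive: each world relates to itself.
R is symmetric: every R-edge is matched by its reverse.
R is not transitive: s R x and x R v but not s R v.
R is serial: every world has an R-successor.
(A) [R](p → q) → ([R]p → [R]q) is the K axiom; it holds on all frames — valid.
(B) [R]p → [R][R]p is axiom 4, which corresponds to transitivity. R is not transitive — not valid.
(C) [R]p → ⟨R⟩p is axiom D, which corresponds to seriality. R is serial — valid.
(D) the dual of axiom B: valid iff R is symmetric. R is symmetric — valid.
(E) [R]p → p (axiom T) characterises the reflexive frames. R is reflexive — valid.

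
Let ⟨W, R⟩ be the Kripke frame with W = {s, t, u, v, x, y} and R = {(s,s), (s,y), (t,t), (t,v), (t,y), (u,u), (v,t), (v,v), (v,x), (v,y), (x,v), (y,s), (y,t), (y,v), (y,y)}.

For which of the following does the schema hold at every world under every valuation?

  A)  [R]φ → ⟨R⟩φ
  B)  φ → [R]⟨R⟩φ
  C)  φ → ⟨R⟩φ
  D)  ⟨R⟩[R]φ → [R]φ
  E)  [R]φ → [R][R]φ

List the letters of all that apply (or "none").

A, B

R is not reflexive: not x R x.
R is symmetric: every R-edge is matched by its reverse.
R is not transitive: s R y and y R t but not s R t.
R is not euclidean: v R t and v R x but not t R x.
R is serial: every world has an R-successor.
(A) axiom D: valid iff R is serial. R is serial — valid.
(B) axiom B: valid iff R is symmetric. R is symmetric — valid.
(C) φ → ⟨R⟩φ (the dual of axiom T) characterises the reflexive frames. R is not reflexive — not valid.
(D) the dual of axiom 5: valid iff R is euclidean. R is not euclidean — not valid.
(E) [R]φ → [R][R]φ (axiom 4) characterises the transitive frames. R is not transitive — not valid.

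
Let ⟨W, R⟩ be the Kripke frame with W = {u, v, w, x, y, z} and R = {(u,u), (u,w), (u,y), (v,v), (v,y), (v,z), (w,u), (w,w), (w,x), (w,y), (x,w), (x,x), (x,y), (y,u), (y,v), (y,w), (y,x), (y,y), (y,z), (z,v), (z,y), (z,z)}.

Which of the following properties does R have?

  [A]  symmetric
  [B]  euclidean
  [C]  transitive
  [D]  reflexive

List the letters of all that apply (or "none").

(A) symmetric: every R-edge is matched by its reverse.
(B) not euclidean: w R u and w R x but not u R x.
(C) not transitive: u R w and w R x but not u R x.
(D) reflexive: each world relates to itself.

A, D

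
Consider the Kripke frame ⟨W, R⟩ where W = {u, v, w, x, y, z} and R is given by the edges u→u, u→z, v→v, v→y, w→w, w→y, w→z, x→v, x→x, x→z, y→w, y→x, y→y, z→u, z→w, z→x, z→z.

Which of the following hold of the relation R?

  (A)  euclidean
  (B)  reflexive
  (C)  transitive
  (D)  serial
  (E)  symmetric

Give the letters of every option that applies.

(A) not euclidean: v R y and v R v but not y R v.
(B) reflexive: each world relates to itself.
(C) not transitive: u R z and z R w but not u R w.
(D) serial: every world has an R-successor.
(E) not symmetric: v R y but not y R v.

B, D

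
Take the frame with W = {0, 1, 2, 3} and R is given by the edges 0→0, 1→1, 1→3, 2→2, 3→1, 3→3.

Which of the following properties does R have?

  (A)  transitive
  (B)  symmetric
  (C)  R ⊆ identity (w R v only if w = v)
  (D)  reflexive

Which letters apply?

(A) transitive: R is closed under composition.
(B) symmetric: every R-edge is matched by its reverse.
(C) not ⊆ identity: 1 R 3 with 1 ≠ 3.
(D) reflexive: each world relates to itself.

A, B, D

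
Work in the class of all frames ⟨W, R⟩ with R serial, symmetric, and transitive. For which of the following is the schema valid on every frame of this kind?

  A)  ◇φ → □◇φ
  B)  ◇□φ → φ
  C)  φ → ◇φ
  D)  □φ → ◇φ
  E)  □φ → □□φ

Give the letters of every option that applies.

A serial symmetric transitive relation is reflexive (take any v with uRv; symmetry gives vRu and transitivity gives uRu), hence an equivalence relation.
(A) axiom 5: valid iff R is euclidean. Every such R is euclidean — valid.
(B) ◇□φ → φ is the dual of axiom B; it is valid on a frame exactly when R is symmetric. Every such R is symmetric, so valid.
(C) φ → ◇φ (the dual of axiom T) characterises the reflexive frames. Every such R is reflexive — valid.
(D) □φ → ◇φ is axiom D; it is valid on a frame exactly when R is serial. Every such R is serial, so valid.
(E) □φ → □□φ is axiom 4; it is valid on a frame exactly when R is transitive. Every such R is transitive, so valid.

A, B, C, D, E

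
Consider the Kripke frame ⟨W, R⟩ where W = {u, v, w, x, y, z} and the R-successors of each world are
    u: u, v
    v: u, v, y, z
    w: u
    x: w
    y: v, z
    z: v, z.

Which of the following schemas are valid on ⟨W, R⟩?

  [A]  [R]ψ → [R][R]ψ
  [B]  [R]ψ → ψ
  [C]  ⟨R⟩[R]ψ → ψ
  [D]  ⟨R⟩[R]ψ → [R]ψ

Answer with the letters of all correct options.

R is not reflexive: not w R w.
R is not symmetric: w R u but not u R w.
R is not transitive: u R v and v R y but not u R y.
R is not euclidean: v R u and v R y but not u R y.
(A) [R]ψ → [R][R]ψ is axiom 4, which corresponds to transitivity. R is not transitive — not valid.
(B) [R]ψ → ψ is axiom T; it is valid on a frame exactly when R is reflexive. R is not reflexive, so not valid.
(C) ⟨R⟩[R]ψ → ψ is the dual of axiom B, which corresponds to symmetry. R is not symmetric — not valid.
(D) ⟨R⟩[R]ψ → [R]ψ (the dual of axiom 5) characterises the euclidean frames. R is not euclidean — not valid.

none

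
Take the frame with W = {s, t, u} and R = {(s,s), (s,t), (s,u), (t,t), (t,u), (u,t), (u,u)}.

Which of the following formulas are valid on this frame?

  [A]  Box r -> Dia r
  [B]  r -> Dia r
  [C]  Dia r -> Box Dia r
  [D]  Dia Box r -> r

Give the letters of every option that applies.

R is reflexive: each world relates to itself.
R is not symmetric: s R t but not t R s.
R is not euclidean: s R t and s R s but not t R s.
R is serial: every world has an R-successor.
(A) Box r -> Dia r is axiom D, which corresponds to seriality. R is serial — valid.
(B) r -> Dia r is the dual of axiom T, which corresponds to reflexivity. R is reflexive — valid.
(C) Dia r -> Box Dia r is axiom 5, which corresponds to the euclidean property. R is not euclidean — not valid.
(D) the dual of axiom B: valid iff R is symmetric. R is not symmetric — not valid.

A, B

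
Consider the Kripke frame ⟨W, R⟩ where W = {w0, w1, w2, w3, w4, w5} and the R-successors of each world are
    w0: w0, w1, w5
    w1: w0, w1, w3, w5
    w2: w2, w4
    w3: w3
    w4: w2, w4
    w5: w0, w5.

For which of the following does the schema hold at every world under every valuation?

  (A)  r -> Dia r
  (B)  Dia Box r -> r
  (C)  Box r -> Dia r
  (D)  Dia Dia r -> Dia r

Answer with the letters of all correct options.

R is reflexive: each world relates to itself.
R is not symmetric: w1 R w3 but not w3 R w1.
R is not transitive: w0 R w1 and w1 R w3 but not w0 R w3.
R is serial: every world has an R-successor.
(A) r -> Dia r is the dual of axiom T, which corresponds to reflexivity. R is reflexive — valid.
(B) the dual of axiom B: valid iff R is symmetric. R is not symmetric — not valid.
(C) Box r -> Dia r is axiom D, which corresponds to seriality. R is serial — valid.
(D) Dia Dia r -> Dia r is the dual of axiom 4, which corresponds to transitivity. R is not transitive — not valid.

A, C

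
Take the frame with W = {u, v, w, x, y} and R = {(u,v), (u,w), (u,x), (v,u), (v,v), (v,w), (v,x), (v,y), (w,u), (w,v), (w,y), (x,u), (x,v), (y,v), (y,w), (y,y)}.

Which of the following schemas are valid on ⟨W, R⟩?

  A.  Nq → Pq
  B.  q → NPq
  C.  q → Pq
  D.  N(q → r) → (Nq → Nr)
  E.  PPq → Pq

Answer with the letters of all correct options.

R is not reflexive: not u R u.
R is symmetric: every R-edge is matched by its reverse.
R is not transitive: u R v and v R u but not u R u.
R is serial: every world has an R-successor.
(A) Nq → Pq (axiom D) characterises the serial frames. R is serial — valid.
(B) q → NPq is axiom B, which corresponds to symmetry. R is symmetric — valid.
(C) the dual of axiom T: valid iff R is reflexive. R is not reflexive — not valid.
(D) N(q → r) → (Nq → Nr) is axiom K, valid on every Kripke frame — valid.
(E) PPq → Pq is the dual of axiom 4, which corresponds to transitivity. R is not transitive — not valid.

A, B, D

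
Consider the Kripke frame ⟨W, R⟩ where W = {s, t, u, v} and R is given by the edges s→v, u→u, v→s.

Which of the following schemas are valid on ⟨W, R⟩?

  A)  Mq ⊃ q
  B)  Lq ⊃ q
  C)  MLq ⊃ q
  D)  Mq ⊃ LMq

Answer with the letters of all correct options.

R is not reflexive: not s R s.
R is symmetric: every R-edge is matched by its reverse.
R is not euclidean: s R v and s R v but not v R v.
R is not a subset of the identity: s R v with s ≠ v.
(A) Mq ⊃ q (the converse of T) corresponds to R being a subset of the identity. Here R ⊄ identity, so not valid.
(B) Lq ⊃ q is axiom T, which corresponds to reflexivity. R is not reflexive — not valid.
(C) MLq ⊃ q is the dual of axiom B, which corresponds to symmetry. R is symmetric — valid.
(D) Mq ⊃ LMq (axiom 5) characterises the euclidean frames. R is not euclidean — not valid.

C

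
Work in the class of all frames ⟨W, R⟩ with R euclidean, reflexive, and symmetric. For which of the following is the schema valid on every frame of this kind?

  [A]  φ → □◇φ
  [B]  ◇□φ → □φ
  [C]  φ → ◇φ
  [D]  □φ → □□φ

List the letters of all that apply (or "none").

A relation that is euclidean, reflexive, and symmetric is also serial and transitive.
(A) φ → □◇φ is axiom B; it is valid on a frame exactly when R is symmetric. Every such R is symmetric, so valid.
(B) the dual of axiom 5: valid iff R is euclidean. Every such R is euclidean — valid.
(C) φ → ◇φ is the dual of axiom T; it is valid on a frame exactly when R is reflexive. Every such R is reflexive, so valid.
(D) □φ → □□φ is axiom 4; it is valid on a frame exactly when R is transitive. Every such R is transitive, so valid.

A, B, C, D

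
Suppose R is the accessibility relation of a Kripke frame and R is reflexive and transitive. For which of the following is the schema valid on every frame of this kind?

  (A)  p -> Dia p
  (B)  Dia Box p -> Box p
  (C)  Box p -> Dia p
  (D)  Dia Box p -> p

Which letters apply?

A, C

Reflexive relations are serial.
(A) p -> Dia p is the dual of axiom T; it is valid on a frame exactly when R is reflexive. Every such R is reflexive, so valid.
(B) Dia Box p -> Box p is the dual of axiom 5, which corresponds to the euclidean property. Such an R need not be euclidean — not valid.
(C) Box p -> Dia p is axiom D, which corresponds to seriality. Every such R is serial — valid.
(D) the dual of axiom B: valid iff R is symmetric. Such an R need not be symmetric — not valid.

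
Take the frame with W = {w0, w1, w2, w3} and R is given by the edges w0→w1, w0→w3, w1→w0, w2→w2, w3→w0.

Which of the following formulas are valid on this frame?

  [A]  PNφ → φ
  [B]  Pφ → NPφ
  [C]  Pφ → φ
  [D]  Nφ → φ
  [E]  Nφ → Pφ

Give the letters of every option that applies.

R is not reflexive: not w0 R w0.
R is symmetric: every R-edge is matched by its reverse.
R is not euclidean: w0 R w1 and w0 R w3 but not w1 R w3.
R is serial: every world has an R-successor.
R is not a subset of the identity: w0 R w1 with w0 ≠ w1.
(A) the dual of axiom B: valid iff R is symmetric. R is symmetric — valid.
(B) axiom 5: valid iff R is euclidean. R is not euclidean — not valid.
(C) Pφ → φ is the converse of T; it holds exactly when R ⊆ identity. Here R ⊄ identity — not valid.
(D) Nφ → φ is axiom T; it is valid on a frame exactly when R is reflexive. R is not reflexive, so not valid.
(E) Nφ → Pφ is axiom D, which corresponds to seriality. R is serial — valid.

A, E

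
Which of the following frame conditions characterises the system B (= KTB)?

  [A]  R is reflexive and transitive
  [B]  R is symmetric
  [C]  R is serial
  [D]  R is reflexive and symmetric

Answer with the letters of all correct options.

D

(A) this class determines S4, not B (= KTB).
(B) this class determines KB, not B (= KTB).
(C) this class determines D, not B (= KTB).
(D) B (= KTB) is sound and complete for exactly this class.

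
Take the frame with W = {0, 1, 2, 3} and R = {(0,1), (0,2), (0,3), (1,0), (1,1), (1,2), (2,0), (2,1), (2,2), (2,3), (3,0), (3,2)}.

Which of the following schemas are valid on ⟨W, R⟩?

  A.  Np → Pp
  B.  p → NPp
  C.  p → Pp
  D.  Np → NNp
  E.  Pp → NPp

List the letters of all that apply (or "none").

R is not reflexive: not 0 R 0.
R is symmetric: every R-edge is matched by its reverse.
R is not transitive: 0 R 1 and 1 R 0 but not 0 R 0.
R is not euclidean: 0 R 1 and 0 R 3 but not 1 R 3.
R is serial: every world has an R-successor.
(A) Np → Pp is axiom D, which corresponds to seriality. R is serial — valid.
(B) p → NPp is axiom B, which corresponds to symmetry. R is symmetric — valid.
(C) the dual of axiom T: valid iff R is reflexive. R is not reflexive — not valid.
(D) Np → NNp is axiom 4; it is valid on a frame exactly when R is transitive. R is not transitive, so not valid.
(E) Pp → NPp (axiom 5) characterises the euclidean frames. R is not euclidean — not valid.

A, B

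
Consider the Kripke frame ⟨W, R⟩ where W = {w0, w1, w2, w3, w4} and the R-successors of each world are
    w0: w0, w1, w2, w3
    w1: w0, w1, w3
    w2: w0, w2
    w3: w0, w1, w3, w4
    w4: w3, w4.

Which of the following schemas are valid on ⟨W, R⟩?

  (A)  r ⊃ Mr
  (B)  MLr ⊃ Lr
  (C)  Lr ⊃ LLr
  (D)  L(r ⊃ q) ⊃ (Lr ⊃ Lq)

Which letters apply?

A, D

R is reflexive: each world relates to itself.
R is not transitive: w0 R w3 and w3 R w4 but not w0 R w4.
R is not euclidean: w0 R w1 and w0 R w2 but not w1 R w2.
(A) r ⊃ Mr is the dual of axiom T, which corresponds to reflexivity. R is reflexive — valid.
(B) the dual of axiom 5: valid iff R is euclidean. R is not euclidean — not valid.
(C) Lr ⊃ LLr (axiom 4) characterises the transitive frames. R is not transitive — not valid.
(D) this is just K, valid on every normal frame.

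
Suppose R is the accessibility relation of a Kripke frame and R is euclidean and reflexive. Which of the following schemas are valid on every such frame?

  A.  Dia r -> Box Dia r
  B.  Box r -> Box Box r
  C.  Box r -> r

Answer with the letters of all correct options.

A, B, C

A reflexive euclidean relation is also symmetric (from wRw and wRv the euclidean condition gives vRw) and hence transitive; it is an equivalence relation.
(A) Dia r -> Box Dia r (axiom 5) characterises the euclidean frames. Every such R is euclidean — valid.
(B) axiom 4: valid iff R is transitive. Every such R is transitive — valid.
(C) Box r -> r is axiom T; it is valid on a frame exactly when R is reflexive. Every such R is reflexive, so valid.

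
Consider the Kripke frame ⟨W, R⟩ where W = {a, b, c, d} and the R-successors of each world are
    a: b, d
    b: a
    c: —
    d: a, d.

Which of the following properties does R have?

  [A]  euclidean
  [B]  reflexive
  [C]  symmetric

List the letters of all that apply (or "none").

C

(A) not euclidean: a R b and a R d but not b R d.
(B) not reflexive: not a R a.
(C) symmetric: every R-edge is matched by its reverse.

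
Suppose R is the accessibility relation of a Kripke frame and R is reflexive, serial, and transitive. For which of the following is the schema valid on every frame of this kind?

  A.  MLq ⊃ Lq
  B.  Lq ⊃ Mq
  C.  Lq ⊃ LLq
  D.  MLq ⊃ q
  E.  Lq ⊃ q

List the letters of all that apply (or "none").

(A) the dual of axiom 5: valid iff R is euclidean. Such an R need not be euclidean — not valid.
(B) Lq ⊃ Mq is axiom D; it is valid on a frame exactly when R is serial. Every such R is serial, so valid.
(C) axiom 4: valid iff R is transitive. Every such R is transitive — valid.
(D) MLq ⊃ q is the dual of axiom B; it is valid on a frame exactly when R is symmetric. Such an R need not be symmetric, so not valid.
(E) Lq ⊃ q is axiom T, which corresponds to reflexivity. Every such R is reflexive — valid.

B, C, E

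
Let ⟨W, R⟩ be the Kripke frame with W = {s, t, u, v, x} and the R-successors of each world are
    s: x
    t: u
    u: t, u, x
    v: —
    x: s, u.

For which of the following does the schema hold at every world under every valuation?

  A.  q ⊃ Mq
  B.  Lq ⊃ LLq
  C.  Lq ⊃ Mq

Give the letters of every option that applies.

none

R is not reflexive: not s R s.
R is not transitive: s R x and x R s but not s R s.
R is not serial: v has no R-successor.
(A) the dual of axiom T: valid iff R is reflexive. R is not reflexive — not valid.
(B) Lq ⊃ LLq is axiom 4, which corresponds to transitivity. R is not transitive — not valid.
(C) Lq ⊃ Mq (axiom D) characterises the serial frames. R is not serial — not valid.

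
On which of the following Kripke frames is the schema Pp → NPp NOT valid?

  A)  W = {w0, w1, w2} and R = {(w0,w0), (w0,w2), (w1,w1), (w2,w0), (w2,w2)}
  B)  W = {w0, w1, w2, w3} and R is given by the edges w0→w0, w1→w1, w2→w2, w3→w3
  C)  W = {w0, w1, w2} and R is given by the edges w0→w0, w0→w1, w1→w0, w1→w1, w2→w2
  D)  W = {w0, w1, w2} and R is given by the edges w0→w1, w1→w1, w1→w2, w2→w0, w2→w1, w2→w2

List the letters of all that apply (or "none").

D

The schema Pp → NPp is axiom 5; it is valid on a frame iff R is euclidean.
(A) R is euclidean (any two R-successors of the same world are R-related), so the schema is valid here.
(B) R is euclidean (any two R-successors of the same world are R-related), so the schema is valid here.
(C) R is euclidean (any two R-successors of the same world are R-related), so the schema is valid here.
(D) R is not euclidean (w2 R w0 and w2 R w2 but not w0 R w2), so the schema fails here.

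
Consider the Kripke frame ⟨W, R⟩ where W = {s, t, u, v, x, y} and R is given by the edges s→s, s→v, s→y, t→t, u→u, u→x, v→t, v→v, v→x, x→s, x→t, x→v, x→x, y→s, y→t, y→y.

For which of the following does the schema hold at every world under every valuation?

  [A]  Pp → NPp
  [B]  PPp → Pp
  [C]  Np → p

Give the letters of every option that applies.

C

R is reflexive: each world relates to itself.
R is not transitive: s R v and v R t but not s R t.
R is not euclidean: s R v and s R s but not v R s.
(A) axiom 5: valid iff R is euclidean. R is not euclidean — not valid.
(B) PPp → Pp (the dual of axiom 4) characterises the transitive frames. R is not transitive — not valid.
(C) Np → p is axiom T, which corresponds to reflexivity. R is reflexive — valid.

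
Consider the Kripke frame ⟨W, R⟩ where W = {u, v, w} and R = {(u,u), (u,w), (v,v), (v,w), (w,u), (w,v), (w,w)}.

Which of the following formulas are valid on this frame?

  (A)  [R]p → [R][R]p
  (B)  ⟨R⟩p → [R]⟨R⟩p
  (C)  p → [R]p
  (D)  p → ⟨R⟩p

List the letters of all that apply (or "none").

R is reflexive: each world relates to itself.
R is not transitive: u R w and w R v but not u R v.
R is not euclidean: w R u and w R v but not u R v.
R is not a subset of the identity: u R w with u ≠ w.
(A) [R]p → [R][R]p is axiom 4; it is valid on a frame exactly when R is transitive. R is not transitive, so not valid.
(B) ⟨R⟩p → [R]⟨R⟩p is axiom 5; it is valid on a frame exactly when R is euclidean. R is not euclidean, so not valid.
(C) p → [R]p is valid only on frames where every R-edge is a self-loop. Here R ⊄ identity — not valid.
(D) p → ⟨R⟩p is the dual of axiom T; it is valid on a frame exactly when R is reflexive. R is reflexive, so valid.

D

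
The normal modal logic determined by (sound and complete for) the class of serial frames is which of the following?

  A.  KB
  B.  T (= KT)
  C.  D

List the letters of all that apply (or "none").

C

(A) KB is determined by the class of symmetric frames.
(B) T (= KT) is determined by the class of reflexive frames.
(C) D is determined by exactly this class.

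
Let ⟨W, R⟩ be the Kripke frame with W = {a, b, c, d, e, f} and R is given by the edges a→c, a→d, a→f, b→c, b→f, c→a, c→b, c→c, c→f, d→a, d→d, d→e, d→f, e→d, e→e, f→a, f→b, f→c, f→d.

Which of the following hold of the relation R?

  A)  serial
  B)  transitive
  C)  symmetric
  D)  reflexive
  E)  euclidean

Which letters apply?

A, C

(A) serial: every world has an R-successor.
(B) not transitive: a R c and c R a but not a R a.
(C) symmetric: every R-edge is matched by its reverse.
(D) not reflexive: not a R a.
(E) not euclidean: a R c and a R d but not c R d.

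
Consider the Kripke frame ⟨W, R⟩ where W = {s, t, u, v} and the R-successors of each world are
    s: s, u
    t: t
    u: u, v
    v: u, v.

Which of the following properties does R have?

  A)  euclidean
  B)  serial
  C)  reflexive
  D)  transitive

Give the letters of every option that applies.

B, C

(A) not euclidean: s R u and s R s but not u R s.
(B) serial: every world has an R-successor.
(C) reflexive: each world relates to itself.
(D) not transitive: s R u and u R v but not s R v.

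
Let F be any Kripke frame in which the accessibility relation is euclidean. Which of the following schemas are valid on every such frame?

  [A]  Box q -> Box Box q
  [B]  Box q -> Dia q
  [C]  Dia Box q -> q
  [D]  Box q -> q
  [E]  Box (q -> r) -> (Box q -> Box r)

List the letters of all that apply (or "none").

E

(A) Box q -> Box Box q is axiom 4; it is valid on a frame exactly when R is transitive. Such an R need not be transitive, so not valid.
(B) Box q -> Dia q is axiom D, which corresponds to seriality. Such an R need not be serial — not valid.
(C) Dia Box q -> q (the dual of axiom B) characterises the symmetric frames. Such an R need not be symmetric — not valid.
(D) Box q -> q (axiom T) characterises the reflexive frames. Such an R need not be reflexive — not valid.
(E) Box (q -> r) -> (Box q -> Box r) is axiom K, valid on every Kripke frame — valid.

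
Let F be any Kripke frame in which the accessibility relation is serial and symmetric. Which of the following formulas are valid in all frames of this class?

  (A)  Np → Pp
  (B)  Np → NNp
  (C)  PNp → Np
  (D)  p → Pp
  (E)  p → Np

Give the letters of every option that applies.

A

(A) Np → Pp is axiom D; it is valid on a frame exactly when R is serial. Every such R is serial, so valid.
(B) Np → NNp (axiom 4) characterises the transitive frames. Such an R need not be transitive — not valid.
(C) PNp → Np is the dual of axiom 5, which corresponds to the euclidean property. Such an R need not be euclidean — not valid.
(D) p → Pp is the dual of axiom T; it is valid on a frame exactly when R is reflexive. Such an R need not be reflexive, so not valid.
(E) p → Np is equivalent to ◇p→p; it holds exactly when R ⊆ identity. Such an R need not be a subset of the identity — not valid.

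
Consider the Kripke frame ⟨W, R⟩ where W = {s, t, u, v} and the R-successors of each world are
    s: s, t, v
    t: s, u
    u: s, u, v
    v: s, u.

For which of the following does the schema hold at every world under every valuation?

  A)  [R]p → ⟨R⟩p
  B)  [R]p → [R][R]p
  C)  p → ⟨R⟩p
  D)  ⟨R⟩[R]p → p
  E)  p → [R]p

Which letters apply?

A

R is not reflexive: not t R t.
R is not symmetric: t R u but not u R t.
R is not transitive: s R t and t R u but not s R u.
R is serial: every world has an R-successor.
R is not a subset of the identity: s R t with s ≠ t.
(A) [R]p → ⟨R⟩p (axiom D) characterises the serial frames. R is serial — valid.
(B) axiom 4: valid iff R is transitive. R is not transitive — not valid.
(C) the dual of axiom T: valid iff R is reflexive. R is not reflexive — not valid.
(D) the dual of axiom B: valid iff R is symmetric. R is not symmetric — not valid.
(E) p → [R]p is valid only on frames where every R-edge is a self-loop. Here R ⊄ identity — not valid.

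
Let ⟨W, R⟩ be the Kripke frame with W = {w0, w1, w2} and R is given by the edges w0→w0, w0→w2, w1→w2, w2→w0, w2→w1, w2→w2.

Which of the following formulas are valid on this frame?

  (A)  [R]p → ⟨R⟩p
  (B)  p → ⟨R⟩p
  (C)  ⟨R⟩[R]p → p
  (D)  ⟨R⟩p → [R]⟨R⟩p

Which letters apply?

A, C

R is not reflexive: not w1 R w1.
R is symmetric: every R-edge is matched by its reverse.
R is not euclidean: w2 R w0 and w2 R w1 but not w0 R w1.
R is serial: every world has an R-successor.
(A) [R]p → ⟨R⟩p (axiom D) characterises the serial frames. R is serial — valid.
(B) p → ⟨R⟩p is the dual of axiom T, which corresponds to reflexivity. R is not reflexive — not valid.
(C) ⟨R⟩[R]p → p (the dual of axiom B) characterises the symmetric frames. R is symmetric — valid.
(D) ⟨R⟩p → [R]⟨R⟩p is axiom 5; it is valid on a frame exactly when R is euclidean. R is not euclidean, so not valid.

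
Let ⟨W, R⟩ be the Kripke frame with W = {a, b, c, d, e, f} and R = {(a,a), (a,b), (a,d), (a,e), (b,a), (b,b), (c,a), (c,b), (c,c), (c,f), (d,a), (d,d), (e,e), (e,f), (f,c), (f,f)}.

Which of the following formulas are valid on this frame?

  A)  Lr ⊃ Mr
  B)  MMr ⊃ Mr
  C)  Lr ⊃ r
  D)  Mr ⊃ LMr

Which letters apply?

A, C

R is reflexive: each world relates to itself.
R is not transitive: a R e and e R f but not a R f.
R is not euclidean: a R b and a R d but not b R d.
R is serial: every world has an R-successor.
(A) Lr ⊃ Mr is axiom D; it is valid on a frame exactly when R is serial. R is serial, so valid.
(B) MMr ⊃ Mr is the dual of axiom 4, which corresponds to transitivity. R is not transitive — not valid.
(C) Lr ⊃ r is axiom T; it is valid on a frame exactly when R is reflexive. R is reflexive, so valid.
(D) Mr ⊃ LMr is axiom 5, which corresponds to the euclidean property. R is not euclidean — not valid.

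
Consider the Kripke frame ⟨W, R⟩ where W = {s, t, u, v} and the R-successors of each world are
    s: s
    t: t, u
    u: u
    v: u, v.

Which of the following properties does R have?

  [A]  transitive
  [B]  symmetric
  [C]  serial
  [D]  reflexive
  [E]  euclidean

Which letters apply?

A, C, D

(A) transitive: R is closed under composition.
(B) not symmetric: t R u but not u R t.
(C) serial: every world has an R-successor.
(D) reflexive: each world relates to itself.
(E) not euclidean: t R u and t R t but not u R t.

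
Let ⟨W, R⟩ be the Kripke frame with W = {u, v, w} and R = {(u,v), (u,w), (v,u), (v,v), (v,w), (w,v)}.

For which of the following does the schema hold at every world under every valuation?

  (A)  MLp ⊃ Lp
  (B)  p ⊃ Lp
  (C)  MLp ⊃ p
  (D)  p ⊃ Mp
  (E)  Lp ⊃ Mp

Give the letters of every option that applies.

R is not reflexive: not u R u.
R is not symmetric: u R w but not w R u.
R is not euclidean: v R w and v R u but not w R u.
R is serial: every world has an R-successor.
R is not a subset of the identity: u R v with u ≠ v.
(A) the dual of axiom 5: valid iff R is euclidean. R is not euclidean — not valid.
(B) p ⊃ Lp is equivalent to ◇p→p; it holds exactly when R ⊆ identity. Here R ⊄ identity — not valid.
(C) the dual of axiom B: valid iff R is symmetric. R is not symmetric — not valid.
(D) the dual of axiom T: valid iff R is reflexive. R is not reflexive — not valid.
(E) axiom D: valid iff R is serial. R is serial — valid.

E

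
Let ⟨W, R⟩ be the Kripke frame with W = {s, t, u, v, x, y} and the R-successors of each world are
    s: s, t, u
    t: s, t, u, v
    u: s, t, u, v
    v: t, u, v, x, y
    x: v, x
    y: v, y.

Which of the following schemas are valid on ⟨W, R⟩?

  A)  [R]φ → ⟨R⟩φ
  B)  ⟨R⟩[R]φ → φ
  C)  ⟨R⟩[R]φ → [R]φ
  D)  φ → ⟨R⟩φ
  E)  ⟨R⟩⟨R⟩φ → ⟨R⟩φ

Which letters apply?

A, B, D

R is reflexive: each world relates to itself.
R is symmetric: every R-edge is matched by its reverse.
R is not transitive: s R t and t R v but not s R v.
R is not euclidean: t R s and t R v but not s R v.
R is serial: every world has an R-successor.
(A) [R]φ → ⟨R⟩φ is axiom D, which corresponds to seriality. R is serial — valid.
(B) ⟨R⟩[R]φ → φ is the dual of axiom B, which corresponds to symmetry. R is symmetric — valid.
(C) the dual of axiom 5: valid iff R is euclidean. R is not euclidean — not valid.
(D) φ → ⟨R⟩φ (the dual of axiom T) characterises the reflexive frames. R is reflexive — valid.
(E) ⟨R⟩⟨R⟩φ → ⟨R⟩φ is the dual of axiom 4; it is valid on a frame exactly when R is transitive. R is not transitive, so not valid.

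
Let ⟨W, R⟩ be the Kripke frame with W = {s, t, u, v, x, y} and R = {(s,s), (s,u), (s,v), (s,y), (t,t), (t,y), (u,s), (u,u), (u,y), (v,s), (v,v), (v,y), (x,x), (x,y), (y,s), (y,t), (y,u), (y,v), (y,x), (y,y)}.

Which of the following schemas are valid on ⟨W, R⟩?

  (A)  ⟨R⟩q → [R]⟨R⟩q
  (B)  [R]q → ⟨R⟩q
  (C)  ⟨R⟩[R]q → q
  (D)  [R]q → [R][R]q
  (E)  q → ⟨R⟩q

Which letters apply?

R is reflexive: each world relates to itself.
R is symmetric: every R-edge is matched by its reverse.
R is not transitive: s R y and y R t but not s R t.
R is not euclidean: s R u and s R v but not u R v.
R is serial: every world has an R-successor.
(A) ⟨R⟩q → [R]⟨R⟩q is axiom 5, which corresponds to the euclidean property. R is not euclidean — not valid.
(B) [R]q → ⟨R⟩q is axiom D, which corresponds to seriality. R is serial — valid.
(C) ⟨R⟩[R]q → q (the dual of axiom B) characterises the symmetric frames. R is symmetric — valid.
(D) axiom 4: valid iff R is transitive. R is not transitive — not valid.
(E) q → ⟨R⟩q is the dual of axiom T; it is valid on a frame exactly when R is reflexive. R is reflexive, so valid.

B, C, E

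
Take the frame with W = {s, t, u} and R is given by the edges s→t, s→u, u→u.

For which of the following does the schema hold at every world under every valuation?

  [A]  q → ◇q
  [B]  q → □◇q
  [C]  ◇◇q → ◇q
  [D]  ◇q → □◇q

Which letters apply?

R is not reflexive: not s R s.
R is not symmetric: s R t but not t R s.
R is transitive: R is closed under composition.
R is not euclidean: s R t and s R u but not t R u.
(A) the dual of axiom T: valid iff R is reflexive. R is not reflexive — not valid.
(B) q → □◇q (axiom B) characterises the symmetric frames. R is not symmetric — not valid.
(C) ◇◇q → ◇q (the dual of axiom 4) characterises the transitive frames. R is transitive — valid.
(D) ◇q → □◇q (axiom 5) characterises the euclidean frames. R is not euclidean — not valid.

C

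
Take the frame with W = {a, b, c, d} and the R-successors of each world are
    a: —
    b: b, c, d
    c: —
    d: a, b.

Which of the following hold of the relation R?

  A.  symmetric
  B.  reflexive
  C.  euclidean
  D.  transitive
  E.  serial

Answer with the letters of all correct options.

(A) not symmetric: b R c but not c R b.
(B) not reflexive: not a R a.
(C) not euclidean: b R c and b R b but not c R b.
(D) not transitive: b R d and d R a but not b R a.
(E) not serial: a has no R-successor.

none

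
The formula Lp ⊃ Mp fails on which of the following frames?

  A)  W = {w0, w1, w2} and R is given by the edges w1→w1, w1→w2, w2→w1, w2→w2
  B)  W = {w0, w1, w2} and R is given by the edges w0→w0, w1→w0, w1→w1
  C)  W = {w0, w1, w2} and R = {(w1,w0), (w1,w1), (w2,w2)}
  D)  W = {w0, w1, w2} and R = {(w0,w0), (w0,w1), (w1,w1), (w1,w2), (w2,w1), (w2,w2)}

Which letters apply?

A, B, C

The schema Lp ⊃ Mp is axiom D; it is valid on a frame iff R is serial.
(A) R is not serial (w0 has no R-successor), so the schema fails here.
(B) R is not serial (w2 has no R-successor), so the schema fails here.
(C) R is not serial (w0 has no R-successor), so the schema fails here.
(D) R is serial (every world has an R-successor), so the schema is valid here.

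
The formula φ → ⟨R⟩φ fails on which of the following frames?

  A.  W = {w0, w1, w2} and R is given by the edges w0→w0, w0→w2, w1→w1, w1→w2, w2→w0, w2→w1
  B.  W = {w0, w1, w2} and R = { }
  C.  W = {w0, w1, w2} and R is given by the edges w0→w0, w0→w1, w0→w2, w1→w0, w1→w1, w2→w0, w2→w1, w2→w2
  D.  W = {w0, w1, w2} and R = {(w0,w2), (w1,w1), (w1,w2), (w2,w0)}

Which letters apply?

The schema φ → ⟨R⟩φ is the dual of axiom T; it is valid on a frame iff R is reflexive.
(A) R is not reflexive (not w2 R w2), so the schema fails here.
(B) R is not reflexive (not w0 R w0), so the schema fails here.
(C) R is reflexive (each world relates to itself), so the schema is valid here.
(D) R is not reflexive (not w0 R w0), so the schema fails here.

A, B, D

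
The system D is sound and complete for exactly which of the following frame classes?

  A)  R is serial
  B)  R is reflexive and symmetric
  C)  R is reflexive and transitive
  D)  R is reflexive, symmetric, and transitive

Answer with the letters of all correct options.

A

(A) D is sound and complete for exactly this class.
(B) this class determines B (= KTB), not D.
(C) this class determines S4, not D.
(D) this class determines S5, not D.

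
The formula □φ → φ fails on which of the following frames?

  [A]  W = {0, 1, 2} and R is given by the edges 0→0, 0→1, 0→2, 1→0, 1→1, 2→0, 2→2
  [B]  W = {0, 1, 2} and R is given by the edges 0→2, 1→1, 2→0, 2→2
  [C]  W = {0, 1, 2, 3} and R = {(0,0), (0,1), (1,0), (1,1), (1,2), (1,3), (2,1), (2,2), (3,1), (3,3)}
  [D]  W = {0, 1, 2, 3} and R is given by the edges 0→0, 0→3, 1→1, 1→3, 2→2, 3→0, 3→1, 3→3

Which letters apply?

The schema □φ → φ is axiom T; it is valid on a frame iff R is reflexive.
(A) R is reflexive (each world relates to itself), so the schema is valid here.
(B) R is not reflexive (not 0 R 0), so the schema fails here.
(C) R is reflexive (each world relates to itself), so the schema is valid here.
(D) R is reflexive (each world relates to itself), so the schema is valid here.

B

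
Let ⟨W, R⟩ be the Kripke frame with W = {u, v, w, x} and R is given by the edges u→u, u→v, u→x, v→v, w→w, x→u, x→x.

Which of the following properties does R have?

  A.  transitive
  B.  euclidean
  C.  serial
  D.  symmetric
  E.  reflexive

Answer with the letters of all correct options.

C, E

(A) not transitive: x R u and u R v but not x R v.
(B) not euclidean: u R v and u R u but not v R u.
(C) serial: every world has an R-successor.
(D) not symmetric: u R v but not v R u.
(E) reflexive: each world relates to itself.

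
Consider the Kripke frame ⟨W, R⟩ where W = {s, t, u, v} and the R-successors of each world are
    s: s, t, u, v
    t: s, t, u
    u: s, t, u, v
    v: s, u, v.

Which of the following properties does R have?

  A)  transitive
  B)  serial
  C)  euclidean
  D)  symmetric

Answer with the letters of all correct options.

B, D

(A) not transitive: t R s and s R v but not t R v.
(B) serial: every world has an R-successor.
(C) not euclidean: s R t and s R v but not t R v.
(D) symmetric: every R-edge is matched by its reverse.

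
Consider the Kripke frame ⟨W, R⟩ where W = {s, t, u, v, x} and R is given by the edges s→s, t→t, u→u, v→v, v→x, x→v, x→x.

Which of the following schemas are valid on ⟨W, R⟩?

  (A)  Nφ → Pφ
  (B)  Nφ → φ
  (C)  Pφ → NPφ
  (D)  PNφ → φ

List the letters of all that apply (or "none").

R is reflexive: each world relates to itself.
R is symmetric: every R-edge is matched by its reverse.
R is euclidean: any two R-successors of the same world are R-related.
R is serial: every world has an R-successor.
(A) axiom D: valid iff R is serial. R is serial — valid.
(B) axiom T: valid iff R is reflexive. R is reflexive — valid.
(C) axiom 5: valid iff R is euclidean. R is euclidean — valid.
(D) PNφ → φ is the dual of axiom B, which corresponds to symmetry. R is symmetric — valid.

A, B, C, D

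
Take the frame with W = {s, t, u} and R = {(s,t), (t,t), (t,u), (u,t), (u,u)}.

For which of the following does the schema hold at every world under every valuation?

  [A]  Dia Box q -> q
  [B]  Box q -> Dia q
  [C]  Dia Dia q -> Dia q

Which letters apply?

B

R is not symmetric: s R t but not t R s.
R is not transitive: s R t and t R u but not s R u.
R is serial: every world has an R-successor.
(A) Dia Box q -> q (the dual of axiom B) characterises the symmetric frames. R is not symmetric — not valid.
(B) Box q -> Dia q is axiom D, which corresponds to seriality. R is serial — valid.
(C) Dia Dia q -> Dia q is the dual of axiom 4; it is valid on a frame exactly when R is transitive. R is not transitive, so not valid.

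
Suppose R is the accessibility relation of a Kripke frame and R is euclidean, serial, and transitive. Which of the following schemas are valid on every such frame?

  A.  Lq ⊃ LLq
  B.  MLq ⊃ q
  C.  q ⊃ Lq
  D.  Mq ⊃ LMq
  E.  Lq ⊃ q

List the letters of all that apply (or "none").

A, D

(A) axiom 4: valid iff R is transitive. Every such R is transitive — valid.
(B) MLq ⊃ q (the dual of axiom B) characterises the symmetric frames. Such an R need not be symmetric — not valid.
(C) q ⊃ Lq is equivalent to ◇p→p; it holds exactly when R ⊆ identity. Such an R need not be a subset of the identity — not valid.
(D) Mq ⊃ LMq is axiom 5, which corresponds to the euclidean property. Every such R is euclidean — valid.
(E) Lq ⊃ q is axiom T, which corresponds to reflexivity. Such an R need not be reflexive — not valid.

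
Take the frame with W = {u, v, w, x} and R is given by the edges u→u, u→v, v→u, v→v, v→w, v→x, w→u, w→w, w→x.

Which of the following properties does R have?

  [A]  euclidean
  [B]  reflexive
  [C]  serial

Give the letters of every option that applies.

(A) not euclidean: v R u and v R w but not u R w.
(B) not reflexive: not x R x.
(C) not serial: x has no R-successor.

none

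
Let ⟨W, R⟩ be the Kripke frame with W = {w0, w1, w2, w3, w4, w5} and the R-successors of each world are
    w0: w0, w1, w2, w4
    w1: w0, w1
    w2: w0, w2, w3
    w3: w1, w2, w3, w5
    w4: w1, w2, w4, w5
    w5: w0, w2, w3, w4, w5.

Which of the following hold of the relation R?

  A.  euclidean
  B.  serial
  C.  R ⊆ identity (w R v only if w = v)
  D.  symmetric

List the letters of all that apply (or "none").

B

(A) not euclidean: w0 R w1 and w0 R w2 but not w1 R w2.
(B) serial: every world has an R-successor.
(C) not ⊆ identity: w0 R w1 with w0 ≠ w1.
(D) not symmetric: w0 R w4 but not w4 R w0.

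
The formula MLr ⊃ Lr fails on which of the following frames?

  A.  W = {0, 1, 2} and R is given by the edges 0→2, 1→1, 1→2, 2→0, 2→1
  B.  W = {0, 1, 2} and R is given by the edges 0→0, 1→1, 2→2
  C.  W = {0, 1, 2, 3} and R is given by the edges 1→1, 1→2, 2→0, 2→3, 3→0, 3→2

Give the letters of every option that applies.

The schema MLr ⊃ Lr is the dual of axiom 5; it is valid on a frame iff R is euclidean.
(A) R is not euclidean (2 R 0 and 2 R 1 but not 0 R 1), so the schema fails here.
(B) R is euclidean (any two R-successors of the same world are R-related), so the schema is valid here.
(C) R is not euclidean (1 R 2 and 1 R 1 but not 2 R 1), so the schema fails here.

A, C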